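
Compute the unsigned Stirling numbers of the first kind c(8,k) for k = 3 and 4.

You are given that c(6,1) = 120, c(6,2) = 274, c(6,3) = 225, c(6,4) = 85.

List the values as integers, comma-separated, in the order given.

13132, 6769

r7: T_7,2=6×274+120=1764; T_7,3=6×225+274=1624; T_7,4=6×85+225=735
r8: T_8,3=7×1624+1764=13132; T_8,4=7×735+1624=6769
Read c(8,3) = 13132, c(8,4) = 6769.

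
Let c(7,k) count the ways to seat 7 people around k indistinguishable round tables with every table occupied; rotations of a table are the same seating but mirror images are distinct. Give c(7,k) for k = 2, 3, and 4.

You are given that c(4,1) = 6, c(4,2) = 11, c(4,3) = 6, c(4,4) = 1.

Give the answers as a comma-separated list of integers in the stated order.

1764, 1624, 735

@5  (5,1):6·4+0→24, (5,2):11·4+6→50, (5,3):6·4+11→35, (5,4):1·4+6→10
@6  (6,1):24·5+0→120, (6,2):50·5+24→274, (6,3):35·5+50→225, (6,4):10·5+35→85
@7  (7,2):274·6+120→1764, (7,3):225·6+274→1624, (7,4):85·6+225→735
Read c(7,2) = 1764, c(7,3) = 1624, c(7,4) = 735.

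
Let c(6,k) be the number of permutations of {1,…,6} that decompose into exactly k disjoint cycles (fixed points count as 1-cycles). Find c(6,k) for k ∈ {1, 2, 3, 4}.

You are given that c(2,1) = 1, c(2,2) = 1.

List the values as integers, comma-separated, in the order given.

@3  (3,1):1·2+0→2, (3,2):1·2+1→3, (3,3):0·2+1→1
@4  (4,1):2·3+0→6, (4,2):3·3+2→11, (4,3):1·3+3→6, (4,4):0·3+1→1
@5  (5,1):6·4+0→24, (5,2):11·4+6→50, (5,3):6·4+11→35, (5,4):1·4+6→10
@6  (6,1):24·5+0→120, (6,2):50·5+24→274, (6,3):35·5+50→225, (6,4):10·5+35→85
Read c(6,1) = 120, c(6,2) = 274, c(6,3) = 225, c(6,4) = 85.

120, 274, 225, 85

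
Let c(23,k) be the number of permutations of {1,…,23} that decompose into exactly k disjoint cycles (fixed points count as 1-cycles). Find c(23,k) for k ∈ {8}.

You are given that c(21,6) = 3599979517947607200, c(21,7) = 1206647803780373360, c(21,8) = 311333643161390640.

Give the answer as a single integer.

199321978221066137360

[22] T[22,7]:21*1206647803780373360+3599979517947607200=28939583397335447760 · T[22,8]:21*311333643161390640+1206647803780373360=7744654310169576800
[23] T[23,8]:22*7744654310169576800+28939583397335447760=199321978221066137360
Read c(23,8) = 199321978221066137360.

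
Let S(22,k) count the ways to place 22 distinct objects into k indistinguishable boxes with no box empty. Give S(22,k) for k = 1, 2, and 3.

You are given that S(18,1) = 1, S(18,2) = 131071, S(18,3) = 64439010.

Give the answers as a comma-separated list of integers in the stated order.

1, 2097151, 5228079450

[19] T[19,1]:1*1+0=1 · T[19,2]:2*131071+1=262143 · T[19,3]:3*64439010+131071=193448101
[20] T[20,1]:1*1+0=1 · T[20,2]:2*262143+1=524287 · T[20,3]:3*193448101+262143=580606446
[21] T[21,1]:1*1+0=1 · T[21,2]:2*524287+1=1048575 · T[21,3]:3*580606446+524287=1742343625
[22] T[22,1]:1*1+0=1 · T[22,2]:2*1048575+1=2097151 · T[22,3]:3*1742343625+1048575=5228079450
Read S(22,1) = 1, S(22,2) = 2097151, S(22,3) = 5228079450.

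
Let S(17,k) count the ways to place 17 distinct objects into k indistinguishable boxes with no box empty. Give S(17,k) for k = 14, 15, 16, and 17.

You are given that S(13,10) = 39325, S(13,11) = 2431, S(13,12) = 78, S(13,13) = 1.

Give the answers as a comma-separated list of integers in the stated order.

row 14: T[14][11]=11·2431+39325=66066  T[14][12]=12·78+2431=3367  T[14][13]=13·1+78=91  T[14][14]=14·0+1=1
row 15: T[15][12]=12·3367+66066=106470  T[15][13]=13·91+3367=4550  T[15][14]=14·1+91=105  T[15][15]=15·0+1=1
row 16: T[16][13]=13·4550+106470=165620  T[16][14]=14·105+4550=6020  T[16][15]=15·1+105=120  T[16][16]=16·0+1=1
row 17: T[17][14]=14·6020+165620=249900  T[17][15]=15·120+6020=7820  T[17][16]=16·1+120=136  T[17][17]=17·0+1=1
Read S(17,14) = 249900, S(17,15) = 7820, S(17,16) = 136, S(17,17) = 1.

249900, 7820, 136, 1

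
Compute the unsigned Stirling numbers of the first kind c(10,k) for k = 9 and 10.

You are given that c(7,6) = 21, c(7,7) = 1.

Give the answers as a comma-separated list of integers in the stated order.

i=8: T(8,7)=21+7·1=28 | T(8,8)=1+7·0=1
i=9: T(9,8)=28+8·1=36 | T(9,9)=1+8·0=1
i=10: T(10,9)=36+9·1=45 | T(10,10)=1+9·0=1
Read c(10,9) = 45, c(10,10) = 1.

45, 1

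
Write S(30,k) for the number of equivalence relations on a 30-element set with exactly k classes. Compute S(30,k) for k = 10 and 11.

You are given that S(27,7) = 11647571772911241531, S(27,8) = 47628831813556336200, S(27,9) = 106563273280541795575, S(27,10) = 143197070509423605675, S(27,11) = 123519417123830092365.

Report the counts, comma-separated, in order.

173373343599189364594756, 215047101560666876619690

r28: T_28,8=8×47628831813556336200+11647571772911241531=392678226281361931131; T_28,9=9×106563273280541795575+47628831813556336200=1006698291338432496375; T_28,10=10×143197070509423605675+106563273280541795575=1538533978374777852325; T_28,11=11×123519417123830092365+143197070509423605675=1501910658871554621690
r29: T_29,9=9×1006698291338432496375+392678226281361931131=9452962848327254398506; T_29,10=10×1538533978374777852325+1006698291338432496375=16392038075086211019625; T_29,11=11×1501910658871554621690+1538533978374777852325=18059551225961878690915
r30: T_30,10=10×16392038075086211019625+9452962848327254398506=173373343599189364594756; T_30,11=11×18059551225961878690915+16392038075086211019625=215047101560666876619690
Read S(30,10) = 173373343599189364594756, S(30,11) = 215047101560666876619690.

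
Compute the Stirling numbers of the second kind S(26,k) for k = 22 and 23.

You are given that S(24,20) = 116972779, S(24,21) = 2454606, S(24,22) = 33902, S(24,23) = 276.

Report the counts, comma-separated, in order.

[25] T[25,21]:21*2454606+116972779=168519505 · T[25,22]:22*33902+2454606=3200450 · T[25,23]:23*276+33902=40250
[26] T[26,22]:22*3200450+168519505=238929405 · T[26,23]:23*40250+3200450=4126200
Read S(26,22) = 238929405, S(26,23) = 4126200.

238929405, 4126200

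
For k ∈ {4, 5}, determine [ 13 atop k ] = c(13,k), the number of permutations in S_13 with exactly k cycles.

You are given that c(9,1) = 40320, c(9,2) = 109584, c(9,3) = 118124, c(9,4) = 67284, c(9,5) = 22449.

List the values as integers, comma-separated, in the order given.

1414014888, 657206836

[10] T[10,1]:9*40320+0=362880 · T[10,2]:9*109584+40320=1026576 · T[10,3]:9*118124+109584=1172700 · T[10,4]:9*67284+118124=723680 · T[10,5]:9*22449+67284=269325
[11] T[11,2]:10*1026576+362880=10628640 · T[11,3]:10*1172700+1026576=12753576 · T[11,4]:10*723680+1172700=8409500 · T[11,5]:10*269325+723680=3416930
[12] T[12,3]:11*12753576+10628640=150917976 · T[12,4]:11*8409500+12753576=105258076 · T[12,5]:11*3416930+8409500=45995730
[13] T[13,4]:12*105258076+150917976=1414014888 · T[13,5]:12*45995730+105258076=657206836
Read c(13,4) = 1414014888, c(13,5) = 657206836.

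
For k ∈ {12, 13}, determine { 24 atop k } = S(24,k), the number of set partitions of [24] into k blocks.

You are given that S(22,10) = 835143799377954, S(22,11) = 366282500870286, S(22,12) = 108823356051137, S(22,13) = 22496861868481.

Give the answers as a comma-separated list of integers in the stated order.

[23] T[23,11]:11*366282500870286+835143799377954=4864251308951100 · T[23,12]:12*108823356051137+366282500870286=1672162773483930 · T[23,13]:13*22496861868481+108823356051137=401282560341390
[24] T[24,12]:12*1672162773483930+4864251308951100=24930204590758260 · T[24,13]:13*401282560341390+1672162773483930=6888836057922000
Read S(24,12) = 24930204590758260, S(24,13) = 6888836057922000.

24930204590758260, 6888836057922000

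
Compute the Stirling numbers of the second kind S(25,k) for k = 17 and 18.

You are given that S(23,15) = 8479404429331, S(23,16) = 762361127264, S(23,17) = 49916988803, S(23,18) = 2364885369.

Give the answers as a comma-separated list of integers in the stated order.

@24  (24,16):762361127264·16+8479404429331→20677182465555, (24,17):49916988803·17+762361127264→1610949936915, (24,18):2364885369·18+49916988803→92484925445
@25  (25,17):1610949936915·17+20677182465555→48063331393110, (25,18):92484925445·18+1610949936915→3275678594925
Read S(25,17) = 48063331393110, S(25,18) = 3275678594925.

48063331393110, 3275678594925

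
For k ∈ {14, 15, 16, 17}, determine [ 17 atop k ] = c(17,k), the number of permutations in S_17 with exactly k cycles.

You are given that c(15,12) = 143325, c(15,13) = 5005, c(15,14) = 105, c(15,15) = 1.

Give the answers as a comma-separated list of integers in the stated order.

323680, 8500, 136, 1

r16: T_16,13=15×5005+143325=218400; T_16,14=15×105+5005=6580; T_16,15=15×1+105=120; T_16,16=15×0+1=1
r17: T_17,14=16×6580+218400=323680; T_17,15=16×120+6580=8500; T_17,16=16×1+120=136; T_17,17=16×0+1=1
Read c(17,14) = 323680, c(17,15) = 8500, c(17,16) = 136, c(17,17) = 1.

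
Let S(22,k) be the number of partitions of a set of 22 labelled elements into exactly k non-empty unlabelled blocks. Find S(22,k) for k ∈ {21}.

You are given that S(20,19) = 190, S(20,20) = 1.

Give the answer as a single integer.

231

row 21: T[21][20]=20·1+190=210  T[21][21]=21·0+1=1
row 22: T[22][21]=21·1+210=231
Read S(22,21) = 231.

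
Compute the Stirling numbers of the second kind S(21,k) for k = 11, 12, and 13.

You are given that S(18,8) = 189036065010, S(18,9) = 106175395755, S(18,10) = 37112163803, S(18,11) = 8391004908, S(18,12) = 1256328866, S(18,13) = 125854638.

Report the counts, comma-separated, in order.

row 19: T[19][9]=9·106175395755+189036065010=1144614626805  T[19][10]=10·37112163803+106175395755=477297033785  T[19][11]=11·8391004908+37112163803=129413217791  T[19][12]=12·1256328866+8391004908=23466951300  T[19][13]=13·125854638+1256328866=2892439160
row 20: T[20][10]=10·477297033785+1144614626805=5917584964655  T[20][11]=11·129413217791+477297033785=1900842429486  T[20][12]=12·23466951300+129413217791=411016633391  T[20][13]=13·2892439160+23466951300=61068660380
row 21: T[21][11]=11·1900842429486+5917584964655=26826851689001  T[21][12]=12·411016633391+1900842429486=6833042030178  T[21][13]=13·61068660380+411016633391=1204909218331
Read S(21,11) = 26826851689001, S(21,12) = 6833042030178, S(21,13) = 1204909218331.

26826851689001, 6833042030178, 1204909218331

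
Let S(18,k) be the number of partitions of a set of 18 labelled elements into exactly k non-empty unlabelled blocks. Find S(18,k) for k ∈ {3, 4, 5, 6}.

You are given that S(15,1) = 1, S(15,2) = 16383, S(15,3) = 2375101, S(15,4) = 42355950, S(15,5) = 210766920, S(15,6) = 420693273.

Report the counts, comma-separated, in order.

row 16: T[16][1]=1·1+0=1  T[16][2]=2·16383+1=32767  T[16][3]=3·2375101+16383=7141686  T[16][4]=4·42355950+2375101=171798901  T[16][5]=5·210766920+42355950=1096190550  T[16][6]=6·420693273+210766920=2734926558
row 17: T[17][2]=2·32767+1=65535  T[17][3]=3·7141686+32767=21457825  T[17][4]=4·171798901+7141686=694337290  T[17][5]=5·1096190550+171798901=5652751651  T[17][6]=6·2734926558+1096190550=17505749898
row 18: T[18][3]=3·21457825+65535=64439010  T[18][4]=4·694337290+21457825=2798806985  T[18][5]=5·5652751651+694337290=28958095545  T[18][6]=6·17505749898+5652751651=110687251039
Read S(18,3) = 64439010, S(18,4) = 2798806985, S(18,5) = 28958095545, S(18,6) = 110687251039.

64439010, 2798806985, 28958095545, 110687251039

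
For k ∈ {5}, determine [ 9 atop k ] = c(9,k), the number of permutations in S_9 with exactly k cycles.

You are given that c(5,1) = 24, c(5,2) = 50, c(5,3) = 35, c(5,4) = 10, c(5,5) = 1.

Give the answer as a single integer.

@6  (6,2):50·5+24→274, (6,3):35·5+50→225, (6,4):10·5+35→85, (6,5):1·5+10→15
@7  (7,3):225·6+274→1624, (7,4):85·6+225→735, (7,5):15·6+85→175
@8  (8,4):735·7+1624→6769, (8,5):175·7+735→1960
@9  (9,5):1960·8+6769→22449
Read c(9,5) = 22449.

22449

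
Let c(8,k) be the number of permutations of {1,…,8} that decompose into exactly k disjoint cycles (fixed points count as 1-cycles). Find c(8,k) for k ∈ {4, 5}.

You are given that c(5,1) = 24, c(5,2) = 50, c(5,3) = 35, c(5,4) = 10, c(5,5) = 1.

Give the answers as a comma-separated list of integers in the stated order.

6769, 1960

r6: T_6,2=5×50+24=274; T_6,3=5×35+50=225; T_6,4=5×10+35=85; T_6,5=5×1+10=15
r7: T_7,3=6×225+274=1624; T_7,4=6×85+225=735; T_7,5=6×15+85=175
r8: T_8,4=7×735+1624=6769; T_8,5=7×175+735=1960
Read c(8,4) = 6769, c(8,5) = 1960.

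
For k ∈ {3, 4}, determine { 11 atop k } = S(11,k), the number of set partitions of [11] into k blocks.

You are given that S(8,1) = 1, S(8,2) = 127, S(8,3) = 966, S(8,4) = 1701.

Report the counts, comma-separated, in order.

i=9: T(9,1)=0+1·1=1 | T(9,2)=1+2·127=255 | T(9,3)=127+3·966=3025 | T(9,4)=966+4·1701=7770
i=10: T(10,2)=1+2·255=511 | T(10,3)=255+3·3025=9330 | T(10,4)=3025+4·7770=34105
i=11: T(11,3)=511+3·9330=28501 | T(11,4)=9330+4·34105=145750
Read S(11,3) = 28501, S(11,4) = 145750.

28501, 145750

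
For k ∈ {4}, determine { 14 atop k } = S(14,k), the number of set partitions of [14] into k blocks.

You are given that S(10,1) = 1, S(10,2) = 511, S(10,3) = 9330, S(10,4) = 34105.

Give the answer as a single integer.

10391745

r11: T_11,1=1×1+0=1; T_11,2=2×511+1=1023; T_11,3=3×9330+511=28501; T_11,4=4×34105+9330=145750
r12: T_12,2=2×1023+1=2047; T_12,3=3×28501+1023=86526; T_12,4=4×145750+28501=611501
r13: T_13,3=3×86526+2047=261625; T_13,4=4×611501+86526=2532530
r14: T_14,4=4×2532530+261625=10391745
Read S(14,4) = 10391745.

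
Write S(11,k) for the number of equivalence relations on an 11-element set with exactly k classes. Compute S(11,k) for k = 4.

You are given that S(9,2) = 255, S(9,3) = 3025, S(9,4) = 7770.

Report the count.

145750

i=10: T(10,3)=255+3·3025=9330 | T(10,4)=3025+4·7770=34105
i=11: T(11,4)=9330+4·34105=145750
Read S(11,4) = 145750.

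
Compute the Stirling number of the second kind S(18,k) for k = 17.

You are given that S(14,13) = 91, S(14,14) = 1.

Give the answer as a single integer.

[15] T[15,14]:14*1+91=105 · T[15,15]:15*0+1=1
[16] T[16,15]:15*1+105=120 · T[16,16]:16*0+1=1
[17] T[17,16]:16*1+120=136 · T[17,17]:17*0+1=1
[18] T[18,17]:17*1+136=153
Read S(18,17) = 153.

153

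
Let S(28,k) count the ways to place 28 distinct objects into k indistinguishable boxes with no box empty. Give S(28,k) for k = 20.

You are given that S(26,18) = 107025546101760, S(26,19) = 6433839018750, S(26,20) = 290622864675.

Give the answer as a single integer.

474194413703010

@27  (27,19):6433839018750·19+107025546101760→229268487458010, (27,20):290622864675·20+6433839018750→12246296312250
@28  (28,20):12246296312250·20+229268487458010→474194413703010
Read S(28,20) = 474194413703010.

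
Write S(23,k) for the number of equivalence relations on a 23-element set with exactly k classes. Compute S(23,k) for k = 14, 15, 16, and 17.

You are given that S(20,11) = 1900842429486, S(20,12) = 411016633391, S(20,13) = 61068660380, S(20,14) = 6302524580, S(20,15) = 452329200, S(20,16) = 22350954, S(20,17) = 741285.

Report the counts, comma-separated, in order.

68629175807115, 8479404429331, 762361127264, 49916988803

row 21: T[21][12]=12·411016633391+1900842429486=6833042030178  T[21][13]=13·61068660380+411016633391=1204909218331  T[21][14]=14·6302524580+61068660380=149304004500  T[21][15]=15·452329200+6302524580=13087462580  T[21][16]=16·22350954+452329200=809944464  T[21][17]=17·741285+22350954=34952799
row 22: T[22][13]=13·1204909218331+6833042030178=22496861868481  T[22][14]=14·149304004500+1204909218331=3295165281331  T[22][15]=15·13087462580+149304004500=345615943200  T[22][16]=16·809944464+13087462580=26046574004  T[22][17]=17·34952799+809944464=1404142047
row 23: T[23][14]=14·3295165281331+22496861868481=68629175807115  T[23][15]=15·345615943200+3295165281331=8479404429331  T[23][16]=16·26046574004+345615943200=762361127264  T[23][17]=17·1404142047+26046574004=49916988803
Read S(23,14) = 68629175807115, S(23,15) = 8479404429331, S(23,16) = 762361127264, S(23,17) = 49916988803.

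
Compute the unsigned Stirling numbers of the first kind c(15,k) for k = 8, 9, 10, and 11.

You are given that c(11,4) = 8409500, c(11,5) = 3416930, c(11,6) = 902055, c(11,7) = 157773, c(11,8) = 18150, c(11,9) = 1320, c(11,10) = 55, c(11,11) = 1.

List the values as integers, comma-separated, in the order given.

[12] T[12,5]:11*3416930+8409500=45995730 · T[12,6]:11*902055+3416930=13339535 · T[12,7]:11*157773+902055=2637558 · T[12,8]:11*18150+157773=357423 · T[12,9]:11*1320+18150=32670 · T[12,10]:11*55+1320=1925 · T[12,11]:11*1+55=66
[13] T[13,6]:12*13339535+45995730=206070150 · T[13,7]:12*2637558+13339535=44990231 · T[13,8]:12*357423+2637558=6926634 · T[13,9]:12*32670+357423=749463 · T[13,10]:12*1925+32670=55770 · T[13,11]:12*66+1925=2717
[14] T[14,7]:13*44990231+206070150=790943153 · T[14,8]:13*6926634+44990231=135036473 · T[14,9]:13*749463+6926634=16669653 · T[14,10]:13*55770+749463=1474473 · T[14,11]:13*2717+55770=91091
[15] T[15,8]:14*135036473+790943153=2681453775 · T[15,9]:14*16669653+135036473=368411615 · T[15,10]:14*1474473+16669653=37312275 · T[15,11]:14*91091+1474473=2749747
Read c(15,8) = 2681453775, c(15,9) = 368411615, c(15,10) = 37312275, c(15,11) = 2749747.

2681453775, 368411615, 37312275, 2749747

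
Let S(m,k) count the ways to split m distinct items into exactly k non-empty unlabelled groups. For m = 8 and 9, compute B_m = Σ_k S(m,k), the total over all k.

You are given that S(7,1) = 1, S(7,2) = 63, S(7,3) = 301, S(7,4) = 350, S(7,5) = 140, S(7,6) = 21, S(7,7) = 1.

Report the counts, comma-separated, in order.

4140, 21147

i=8: T(8,1)=0+1·1=1 | T(8,2)=1+2·63=127 | T(8,3)=63+3·301=966 | T(8,4)=301+4·350=1701 | T(8,5)=350+5·140=1050 | T(8,6)=140+6·21=266 | T(8,7)=21+7·1=28 | T(8,8)=1+8·0=1
i=9: T(9,1)=0+1·1=1 | T(9,2)=1+2·127=255 | T(9,3)=127+3·966=3025 | T(9,4)=966+4·1701=7770 | T(9,5)=1701+5·1050=6951 | T(9,6)=1050+6·266=2646 | T(9,7)=266+7·28=462 | T(9,8)=28+8·1=36 | T(9,9)=1+9·0=1
B_8 = ΣS(8,k) = 1+127+966+1701+1050+266+28+1 = 4140
B_9 = ΣS(9,k) = 1+255+3025+7770+6951+2646+462+36+1 = 21147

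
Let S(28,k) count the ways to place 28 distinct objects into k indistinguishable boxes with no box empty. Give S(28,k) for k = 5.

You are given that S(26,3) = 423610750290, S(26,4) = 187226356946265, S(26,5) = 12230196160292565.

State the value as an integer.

row 27: T[27][4]=4·187226356946265+423610750290=749329038535350  T[27][5]=5·12230196160292565+187226356946265=61338207158409090
row 28: T[28][5]=5·61338207158409090+749329038535350=307440364830580800
Read S(28,5) = 307440364830580800.

307440364830580800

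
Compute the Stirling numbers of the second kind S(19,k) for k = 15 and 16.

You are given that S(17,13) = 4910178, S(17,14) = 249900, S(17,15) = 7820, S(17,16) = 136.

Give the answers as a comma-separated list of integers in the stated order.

13916778, 527136

[18] T[18,14]:14*249900+4910178=8408778 · T[18,15]:15*7820+249900=367200 · T[18,16]:16*136+7820=9996
[19] T[19,15]:15*367200+8408778=13916778 · T[19,16]:16*9996+367200=527136
Read S(19,15) = 13916778, S(19,16) = 527136.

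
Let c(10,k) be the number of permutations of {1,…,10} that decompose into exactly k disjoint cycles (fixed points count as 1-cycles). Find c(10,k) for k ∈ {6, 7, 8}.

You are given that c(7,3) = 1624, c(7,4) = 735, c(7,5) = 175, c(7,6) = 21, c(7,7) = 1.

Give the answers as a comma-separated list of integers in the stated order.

i=8: T(8,4)=1624+7·735=6769 | T(8,5)=735+7·175=1960 | T(8,6)=175+7·21=322 | T(8,7)=21+7·1=28 | T(8,8)=1+7·0=1
i=9: T(9,5)=6769+8·1960=22449 | T(9,6)=1960+8·322=4536 | T(9,7)=322+8·28=546 | T(9,8)=28+8·1=36
i=10: T(10,6)=22449+9·4536=63273 | T(10,7)=4536+9·546=9450 | T(10,8)=546+9·36=870
Read c(10,6) = 63273, c(10,7) = 9450, c(10,8) = 870.

63273, 9450, 870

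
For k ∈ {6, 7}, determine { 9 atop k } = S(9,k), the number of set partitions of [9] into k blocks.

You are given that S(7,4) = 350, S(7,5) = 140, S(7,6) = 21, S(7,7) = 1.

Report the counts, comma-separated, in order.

2646, 462

@8  (8,5):140·5+350→1050, (8,6):21·6+140→266, (8,7):1·7+21→28
@9  (9,6):266·6+1050→2646, (9,7):28·7+266→462
Read S(9,6) = 2646, S(9,7) = 462.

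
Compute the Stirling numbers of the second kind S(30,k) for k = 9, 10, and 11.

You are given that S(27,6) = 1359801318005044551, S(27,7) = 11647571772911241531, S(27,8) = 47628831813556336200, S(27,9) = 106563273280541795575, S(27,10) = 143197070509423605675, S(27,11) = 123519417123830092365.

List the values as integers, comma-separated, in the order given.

88300984248924568770870, 173373343599189364594756, 215047101560666876619690

[28] T[28,7]:7*11647571772911241531+1359801318005044551=82892803728383735268 · T[28,8]:8*47628831813556336200+11647571772911241531=392678226281361931131 · T[28,9]:9*106563273280541795575+47628831813556336200=1006698291338432496375 · T[28,10]:10*143197070509423605675+106563273280541795575=1538533978374777852325 · T[28,11]:11*123519417123830092365+143197070509423605675=1501910658871554621690
[29] T[29,8]:8*392678226281361931131+82892803728383735268=3224318613979279184316 · T[29,9]:9*1006698291338432496375+392678226281361931131=9452962848327254398506 · T[29,10]:10*1538533978374777852325+1006698291338432496375=16392038075086211019625 · T[29,11]:11*1501910658871554621690+1538533978374777852325=18059551225961878690915
[30] T[30,9]:9*9452962848327254398506+3224318613979279184316=88300984248924568770870 · T[30,10]:10*16392038075086211019625+9452962848327254398506=173373343599189364594756 · T[30,11]:11*18059551225961878690915+16392038075086211019625=215047101560666876619690
Read S(30,9) = 88300984248924568770870, S(30,10) = 173373343599189364594756, S(30,11) = 215047101560666876619690.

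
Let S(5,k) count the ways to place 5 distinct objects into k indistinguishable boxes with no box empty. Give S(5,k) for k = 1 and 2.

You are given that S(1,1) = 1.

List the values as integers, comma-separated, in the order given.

1, 15

r2: T_2,1=1×1+0=1; T_2,2=2×0+1=1
r3: T_3,1=1×1+0=1; T_3,2=2×1+1=3
r4: T_4,1=1×1+0=1; T_4,2=2×3+1=7
r5: T_5,1=1×1+0=1; T_5,2=2×7+1=15
Read S(5,1) = 1, S(5,2) = 15.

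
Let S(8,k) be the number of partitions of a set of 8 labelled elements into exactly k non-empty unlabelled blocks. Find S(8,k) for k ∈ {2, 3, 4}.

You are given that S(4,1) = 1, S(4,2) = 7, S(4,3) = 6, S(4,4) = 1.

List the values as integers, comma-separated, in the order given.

i=5: T(5,1)=0+1·1=1 | T(5,2)=1+2·7=15 | T(5,3)=7+3·6=25 | T(5,4)=6+4·1=10
i=6: T(6,1)=0+1·1=1 | T(6,2)=1+2·15=31 | T(6,3)=15+3·25=90 | T(6,4)=25+4·10=65
i=7: T(7,1)=0+1·1=1 | T(7,2)=1+2·31=63 | T(7,3)=31+3·90=301 | T(7,4)=90+4·65=350
i=8: T(8,2)=1+2·63=127 | T(8,3)=63+3·301=966 | T(8,4)=301+4·350=1701
Read S(8,2) = 127, S(8,3) = 966, S(8,4) = 1701.

127, 966, 1701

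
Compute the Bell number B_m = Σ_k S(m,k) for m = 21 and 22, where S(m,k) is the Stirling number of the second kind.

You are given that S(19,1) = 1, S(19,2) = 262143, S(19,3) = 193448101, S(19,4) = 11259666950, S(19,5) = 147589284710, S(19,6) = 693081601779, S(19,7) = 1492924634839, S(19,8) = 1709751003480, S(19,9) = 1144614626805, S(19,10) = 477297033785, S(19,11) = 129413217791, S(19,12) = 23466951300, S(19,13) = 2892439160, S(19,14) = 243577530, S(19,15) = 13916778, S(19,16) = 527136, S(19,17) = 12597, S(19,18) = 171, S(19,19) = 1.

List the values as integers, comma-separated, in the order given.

474869816156751, 4506715738447323

r20: T_20,1=1×1+0=1; T_20,2=2×262143+1=524287; T_20,3=3×193448101+262143=580606446; T_20,4=4×11259666950+193448101=45232115901; T_20,5=5×147589284710+11259666950=749206090500; T_20,6=6×693081601779+147589284710=4306078895384; T_20,7=7×1492924634839+693081601779=11143554045652; T_20,8=8×1709751003480+1492924634839=15170932662679; T_20,9=9×1144614626805+1709751003480=12011282644725; T_20,10=10×477297033785+1144614626805=5917584964655; T_20,11=11×129413217791+477297033785=1900842429486; T_20,12=12×23466951300+129413217791=411016633391; T_20,13=13×2892439160+23466951300=61068660380; T_20,14=14×243577530+2892439160=6302524580; T_20,15=15×13916778+243577530=452329200; T_20,16=16×527136+13916778=22350954; T_20,17=17×12597+527136=741285; T_20,18=18×171+12597=15675; T_20,19=19×1+171=190; T_20,20=20×0+1=1
r21: T_21,1=1×1+0=1; T_21,2=2×524287+1=1048575; T_21,3=3×580606446+524287=1742343625; T_21,4=4×45232115901+580606446=181509070050; T_21,5=5×749206090500+45232115901=3791262568401; T_21,6=6×4306078895384+749206090500=26585679462804; T_21,7=7×11143554045652+4306078895384=82310957214948; T_21,8=8×15170932662679+11143554045652=132511015347084; T_21,9=9×12011282644725+15170932662679=123272476465204; T_21,10=10×5917584964655+12011282644725=71187132291275; T_21,11=11×1900842429486+5917584964655=26826851689001; T_21,12=12×411016633391+1900842429486=6833042030178; T_21,13=13×61068660380+411016633391=1204909218331; T_21,14=14×6302524580+61068660380=149304004500; T_21,15=15×452329200+6302524580=13087462580; T_21,16=16×22350954+452329200=809944464; T_21,17=17×741285+22350954=34952799; T_21,18=18×15675+741285=1023435; T_21,19=19×190+15675=19285; T_21,20=20×1+190=210; T_21,21=21×0+1=1
r22: T_22,1=1×1+0=1; T_22,2=2×1048575+1=2097151; T_22,3=3×1742343625+1048575=5228079450; T_22,4=4×181509070050+1742343625=727778623825; T_22,5=5×3791262568401+181509070050=19137821912055; T_22,6=6×26585679462804+3791262568401=163305339345225; T_22,7=7×82310957214948+26585679462804=602762379967440; T_22,8=8×132511015347084+82310957214948=1142399079991620; T_22,9=9×123272476465204+132511015347084=1241963303533920; T_22,10=10×71187132291275+123272476465204=835143799377954; T_22,11=11×26826851689001+71187132291275=366282500870286; T_22,12=12×6833042030178+26826851689001=108823356051137; T_22,13=13×1204909218331+6833042030178=22496861868481; T_22,14=14×149304004500+1204909218331=3295165281331; T_22,15=15×13087462580+149304004500=345615943200; T_22,16=16×809944464+13087462580=26046574004; T_22,17=17×34952799+809944464=1404142047; T_22,18=18×1023435+34952799=53374629; T_22,19=19×19285+1023435=1389850; T_22,20=20×210+19285=23485; T_22,21=21×1+210=231; T_22,22=22×0+1=1
B_21 = ΣS(21,k) = 1+1048575+1742343625+181509070050+3791262568401+26585679462804+82310957214948+132511015347084+123272476465204+71187132291275+26826851689001+6833042030178+1204909218331+149304004500+13087462580+809944464+34952799+1023435+19285+210+1 = 474869816156751
B_22 = ΣS(22,k) = 1+2097151+5228079450+727778623825+19137821912055+163305339345225+602762379967440+1142399079991620+1241963303533920+835143799377954+366282500870286+108823356051137+22496861868481+3295165281331+345615943200+26046574004+1404142047+53374629+1389850+23485+231+1 = 4506715738447323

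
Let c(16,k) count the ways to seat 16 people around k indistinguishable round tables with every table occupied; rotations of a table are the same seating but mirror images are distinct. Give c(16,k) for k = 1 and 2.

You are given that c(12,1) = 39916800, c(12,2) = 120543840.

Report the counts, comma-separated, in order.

1307674368000, 4339163001600

i=13: T(13,1)=0+12·39916800=479001600 | T(13,2)=39916800+12·120543840=1486442880
i=14: T(14,1)=0+13·479001600=6227020800 | T(14,2)=479001600+13·1486442880=19802759040
i=15: T(15,1)=0+14·6227020800=87178291200 | T(15,2)=6227020800+14·19802759040=283465647360
i=16: T(16,1)=0+15·87178291200=1307674368000 | T(16,2)=87178291200+15·283465647360=4339163001600
Read c(16,1) = 1307674368000, c(16,2) = 4339163001600.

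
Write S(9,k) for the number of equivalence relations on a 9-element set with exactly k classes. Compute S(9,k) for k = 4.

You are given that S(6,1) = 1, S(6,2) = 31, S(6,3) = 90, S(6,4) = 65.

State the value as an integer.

7770

@7  (7,2):31·2+1→63, (7,3):90·3+31→301, (7,4):65·4+90→350
@8  (8,3):301·3+63→966, (8,4):350·4+301→1701
@9  (9,4):1701·4+966→7770
Read S(9,4) = 7770.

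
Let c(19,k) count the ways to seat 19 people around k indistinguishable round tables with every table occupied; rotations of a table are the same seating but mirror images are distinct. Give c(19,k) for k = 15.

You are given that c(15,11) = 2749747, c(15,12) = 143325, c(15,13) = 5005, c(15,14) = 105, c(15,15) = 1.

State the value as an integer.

22323822

[16] T[16,12]:15*143325+2749747=4899622 · T[16,13]:15*5005+143325=218400 · T[16,14]:15*105+5005=6580 · T[16,15]:15*1+105=120
[17] T[17,13]:16*218400+4899622=8394022 · T[17,14]:16*6580+218400=323680 · T[17,15]:16*120+6580=8500
[18] T[18,14]:17*323680+8394022=13896582 · T[18,15]:17*8500+323680=468180
[19] T[19,15]:18*468180+13896582=22323822
Read c(19,15) = 22323822.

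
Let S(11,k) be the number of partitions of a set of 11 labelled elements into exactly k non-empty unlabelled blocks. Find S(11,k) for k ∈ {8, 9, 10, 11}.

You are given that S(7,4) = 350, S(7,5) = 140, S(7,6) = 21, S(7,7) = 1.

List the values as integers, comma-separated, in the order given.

row 8: T[8][5]=5·140+350=1050  T[8][6]=6·21+140=266  T[8][7]=7·1+21=28  T[8][8]=8·0+1=1
row 9: T[9][6]=6·266+1050=2646  T[9][7]=7·28+266=462  T[9][8]=8·1+28=36  T[9][9]=9·0+1=1
row 10: T[10][7]=7·462+2646=5880  T[10][8]=8·36+462=750  T[10][9]=9·1+36=45  T[10][10]=10·0+1=1
row 11: T[11][8]=8·750+5880=11880  T[11][9]=9·45+750=1155  T[11][10]=10·1+45=55  T[11][11]=11·0+1=1
Read S(11,8) = 11880, S(11,9) = 1155, S(11,10) = 55, S(11,11) = 1.

11880, 1155, 55, 1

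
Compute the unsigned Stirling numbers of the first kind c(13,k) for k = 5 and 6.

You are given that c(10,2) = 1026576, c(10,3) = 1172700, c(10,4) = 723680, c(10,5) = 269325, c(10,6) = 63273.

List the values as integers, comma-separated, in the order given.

@11  (11,3):1172700·10+1026576→12753576, (11,4):723680·10+1172700→8409500, (11,5):269325·10+723680→3416930, (11,6):63273·10+269325→902055
@12  (12,4):8409500·11+12753576→105258076, (12,5):3416930·11+8409500→45995730, (12,6):902055·11+3416930→13339535
@13  (13,5):45995730·12+105258076→657206836, (13,6):13339535·12+45995730→206070150
Read c(13,5) = 657206836, c(13,6) = 206070150.

657206836, 206070150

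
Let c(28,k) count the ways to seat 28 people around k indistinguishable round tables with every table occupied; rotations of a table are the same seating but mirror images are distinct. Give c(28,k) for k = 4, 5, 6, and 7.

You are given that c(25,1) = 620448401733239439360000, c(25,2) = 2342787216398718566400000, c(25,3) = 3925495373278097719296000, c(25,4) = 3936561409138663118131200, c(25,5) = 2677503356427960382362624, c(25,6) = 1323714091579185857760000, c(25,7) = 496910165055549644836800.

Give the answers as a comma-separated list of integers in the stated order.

i=26: T(26,2)=620448401733239439360000+25·2342787216398718566400000=59190128811701203599360000 | T(26,3)=2342787216398718566400000+25·3925495373278097719296000=100480171548351161548800000 | T(26,4)=3925495373278097719296000+25·3936561409138663118131200=102339530601744675672576000 | T(26,5)=3936561409138663118131200+25·2677503356427960382362624=70874145319837672677196800 | T(26,6)=2677503356427960382362624+25·1323714091579185857760000=35770355645907606826362624 | T(26,7)=1323714091579185857760000+25·496910165055549644836800=13746468217967926978680000
i=27: T(27,3)=59190128811701203599360000+26·100480171548351161548800000=2671674589068831403868160000 | T(27,4)=100480171548351161548800000+26·102339530601744675672576000=2761307967193712729035776000 | T(27,5)=102339530601744675672576000+26·70874145319837672677196800=1945067308917524165279692800 | T(27,6)=70874145319837672677196800+26·35770355645907606826362624=1000903392113435450162625024 | T(27,7)=35770355645907606826362624+26·13746468217967926978680000=393178529313073708272042624
i=28: T(28,4)=2671674589068831403868160000+27·2761307967193712729035776000=77226989703299075087834112000 | T(28,5)=2761307967193712729035776000+27·1945067308917524165279692800=55278125307966865191587481600 | T(28,6)=1945067308917524165279692800+27·1000903392113435450162625024=28969458895980281319670568448 | T(28,7)=1000903392113435450162625024+27·393178529313073708272042624=11616723683566425573507775872
Read c(28,4) = 77226989703299075087834112000, c(28,5) = 55278125307966865191587481600, c(28,6) = 28969458895980281319670568448, c(28,7) = 11616723683566425573507775872.

77226989703299075087834112000, 55278125307966865191587481600, 28969458895980281319670568448, 11616723683566425573507775872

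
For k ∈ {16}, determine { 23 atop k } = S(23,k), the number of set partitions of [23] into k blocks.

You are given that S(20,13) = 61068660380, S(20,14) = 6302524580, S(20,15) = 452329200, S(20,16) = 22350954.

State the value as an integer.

[21] T[21,14]:14*6302524580+61068660380=149304004500 · T[21,15]:15*452329200+6302524580=13087462580 · T[21,16]:16*22350954+452329200=809944464
[22] T[22,15]:15*13087462580+149304004500=345615943200 · T[22,16]:16*809944464+13087462580=26046574004
[23] T[23,16]:16*26046574004+345615943200=762361127264
Read S(23,16) = 762361127264.

762361127264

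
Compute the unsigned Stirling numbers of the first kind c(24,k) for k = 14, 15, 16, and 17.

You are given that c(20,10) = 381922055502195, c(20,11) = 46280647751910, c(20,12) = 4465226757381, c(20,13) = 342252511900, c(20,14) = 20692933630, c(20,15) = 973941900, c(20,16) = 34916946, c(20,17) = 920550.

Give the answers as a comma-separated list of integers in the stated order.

34701806448704206, 2406046038644556, 137272511800831, 6400590336096

row 21: T[21][11]=20·46280647751910+381922055502195=1307535010540395  T[21][12]=20·4465226757381+46280647751910=135585182899530  T[21][13]=20·342252511900+4465226757381=11310276995381  T[21][14]=20·20692933630+342252511900=756111184500  T[21][15]=20·973941900+20692933630=40171771630  T[21][16]=20·34916946+973941900=1672280820  T[21][17]=20·920550+34916946=53327946
row 22: T[22][12]=21·135585182899530+1307535010540395=4154823851430525  T[22][13]=21·11310276995381+135585182899530=373100999802531  T[22][14]=21·756111184500+11310276995381=27188611869881  T[22][15]=21·40171771630+756111184500=1599718388730  T[22][16]=21·1672280820+40171771630=75289668850  T[22][17]=21·53327946+1672280820=2792167686
row 23: T[23][13]=22·373100999802531+4154823851430525=12363045847086207  T[23][14]=22·27188611869881+373100999802531=971250460939913  T[23][15]=22·1599718388730+27188611869881=62382416421941  T[23][16]=22·75289668850+1599718388730=3256091103430  T[23][17]=22·2792167686+75289668850=136717357942
row 24: T[24][14]=23·971250460939913+12363045847086207=34701806448704206  T[24][15]=23·62382416421941+971250460939913=2406046038644556  T[24][16]=23·3256091103430+62382416421941=137272511800831  T[24][17]=23·136717357942+3256091103430=6400590336096
Read c(24,14) = 34701806448704206, c(24,15) = 2406046038644556, c(24,16) = 137272511800831, c(24,17) = 6400590336096.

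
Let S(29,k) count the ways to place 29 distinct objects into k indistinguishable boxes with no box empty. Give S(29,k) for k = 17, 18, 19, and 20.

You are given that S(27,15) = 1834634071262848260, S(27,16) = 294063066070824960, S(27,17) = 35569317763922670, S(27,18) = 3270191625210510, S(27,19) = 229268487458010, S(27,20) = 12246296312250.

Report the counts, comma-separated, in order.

r28: T_28,16=16×294063066070824960+1834634071262848260=6539643128396047620; T_28,17=17×35569317763922670+294063066070824960=898741468057510350; T_28,18=18×3270191625210510+35569317763922670=94432767017711850; T_28,19=19×229268487458010+3270191625210510=7626292886912700; T_28,20=20×12246296312250+229268487458010=474194413703010
r29: T_29,17=17×898741468057510350+6539643128396047620=21818248085373723570; T_29,18=18×94432767017711850+898741468057510350=2598531274376323650; T_29,19=19×7626292886912700+94432767017711850=239332331869053150; T_29,20=20×474194413703010+7626292886912700=17110181160972900
Read S(29,17) = 21818248085373723570, S(29,18) = 2598531274376323650, S(29,19) = 239332331869053150, S(29,20) = 17110181160972900.

21818248085373723570, 2598531274376323650, 239332331869053150, 17110181160972900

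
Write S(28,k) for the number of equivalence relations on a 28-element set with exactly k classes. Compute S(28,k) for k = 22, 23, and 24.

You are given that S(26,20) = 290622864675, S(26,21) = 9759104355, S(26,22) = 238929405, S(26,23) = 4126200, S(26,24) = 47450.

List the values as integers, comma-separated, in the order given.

825906183960, 22693687380, 460192005

row 27: T[27][21]=21·9759104355+290622864675=495564056130  T[27][22]=22·238929405+9759104355=15015551265  T[27][23]=23·4126200+238929405=333832005  T[27][24]=24·47450+4126200=5265000
row 28: T[28][22]=22·15015551265+495564056130=825906183960  T[28][23]=23·333832005+15015551265=22693687380  T[28][24]=24·5265000+333832005=460192005
Read S(28,22) = 825906183960, S(28,23) = 22693687380, S(28,24) = 460192005.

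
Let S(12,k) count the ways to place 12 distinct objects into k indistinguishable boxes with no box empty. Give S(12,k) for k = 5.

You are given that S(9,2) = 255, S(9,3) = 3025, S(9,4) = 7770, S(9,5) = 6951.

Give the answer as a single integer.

@10  (10,3):3025·3+255→9330, (10,4):7770·4+3025→34105, (10,5):6951·5+7770→42525
@11  (11,4):34105·4+9330→145750, (11,5):42525·5+34105→246730
@12  (12,5):246730·5+145750→1379400
Read S(12,5) = 1379400.

1379400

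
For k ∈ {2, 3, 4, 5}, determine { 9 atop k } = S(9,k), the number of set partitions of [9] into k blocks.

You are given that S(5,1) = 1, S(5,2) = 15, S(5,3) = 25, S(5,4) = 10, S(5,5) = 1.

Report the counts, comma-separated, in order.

@6  (6,1):1·1+0→1, (6,2):15·2+1→31, (6,3):25·3+15→90, (6,4):10·4+25→65, (6,5):1·5+10→15
@7  (7,1):1·1+0→1, (7,2):31·2+1→63, (7,3):90·3+31→301, (7,4):65·4+90→350, (7,5):15·5+65→140
@8  (8,1):1·1+0→1, (8,2):63·2+1→127, (8,3):301·3+63→966, (8,4):350·4+301→1701, (8,5):140·5+350→1050
@9  (9,2):127·2+1→255, (9,3):966·3+127→3025, (9,4):1701·4+966→7770, (9,5):1050·5+1701→6951
Read S(9,2) = 255, S(9,3) = 3025, S(9,4) = 7770, S(9,5) = 6951.

255, 3025, 7770, 6951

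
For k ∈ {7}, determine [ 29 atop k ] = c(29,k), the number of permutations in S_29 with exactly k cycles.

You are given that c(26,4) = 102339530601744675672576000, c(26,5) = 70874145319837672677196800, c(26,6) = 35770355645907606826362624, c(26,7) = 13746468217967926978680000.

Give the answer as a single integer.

354237722035840197377888292864

[27] T[27,5]:26*70874145319837672677196800+102339530601744675672576000=1945067308917524165279692800 · T[27,6]:26*35770355645907606826362624+70874145319837672677196800=1000903392113435450162625024 · T[27,7]:26*13746468217967926978680000+35770355645907606826362624=393178529313073708272042624
[28] T[28,6]:27*1000903392113435450162625024+1945067308917524165279692800=28969458895980281319670568448 · T[28,7]:27*393178529313073708272042624+1000903392113435450162625024=11616723683566425573507775872
[29] T[29,7]:28*11616723683566425573507775872+28969458895980281319670568448=354237722035840197377888292864
Read c(29,7) = 354237722035840197377888292864.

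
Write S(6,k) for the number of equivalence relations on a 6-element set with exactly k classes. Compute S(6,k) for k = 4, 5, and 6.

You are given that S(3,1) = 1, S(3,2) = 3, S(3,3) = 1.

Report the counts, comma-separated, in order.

65, 15, 1

row 4: T[4][2]=2·3+1=7  T[4][3]=3·1+3=6  T[4][4]=4·0+1=1
row 5: T[5][3]=3·6+7=25  T[5][4]=4·1+6=10  T[5][5]=5·0+1=1
row 6: T[6][4]=4·10+25=65  T[6][5]=5·1+10=15  T[6][6]=6·0+1=1
Read S(6,4) = 65, S(6,5) = 15, S(6,6) = 1.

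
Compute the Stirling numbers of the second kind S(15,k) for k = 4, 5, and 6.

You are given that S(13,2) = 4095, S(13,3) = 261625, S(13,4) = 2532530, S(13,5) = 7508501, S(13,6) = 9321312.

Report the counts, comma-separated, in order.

r14: T_14,3=3×261625+4095=788970; T_14,4=4×2532530+261625=10391745; T_14,5=5×7508501+2532530=40075035; T_14,6=6×9321312+7508501=63436373
r15: T_15,4=4×10391745+788970=42355950; T_15,5=5×40075035+10391745=210766920; T_15,6=6×63436373+40075035=420693273
Read S(15,4) = 42355950, S(15,5) = 210766920, S(15,6) = 420693273.

42355950, 210766920, 420693273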